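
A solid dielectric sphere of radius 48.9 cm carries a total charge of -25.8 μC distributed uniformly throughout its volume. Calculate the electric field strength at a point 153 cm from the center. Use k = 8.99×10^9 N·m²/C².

Symmetry ⇒ E = E(r) r̂. Gaussian sphere of radius r = 153 cm (r > R, so the entire charge is enclosed).
Q_enc = -25.8 μC = -2.58e-5 C.
Since E is radial and uniform over the Gaussian sphere, Φ = E·4πr² = Q_enc/ε₀.
E = k|Q_enc|/r² = (8.99×10^9)(2.58e-5)/(1.53)² = 9.91×10^4 N/C.

E = 9.91×10^4 V/m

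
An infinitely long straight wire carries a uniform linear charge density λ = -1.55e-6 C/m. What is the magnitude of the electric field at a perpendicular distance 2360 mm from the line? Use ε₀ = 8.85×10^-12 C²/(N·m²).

E ≈ 1.18e4 V/m

By cylindrical symmetry E is radial; use a coaxial Gaussian cylinder of radius 2360 mm and length L.
Q_enc = λL, so λ_enc = -1.55×10^-6 C/m.
Gauss's law: E·2πrL = λ_enc L/ε₀.
E = |λ_enc|/(2πε₀r) = (1.55×10^-6)/(2π·8.85×10^-12·2.36) = 1.18e4 N/C.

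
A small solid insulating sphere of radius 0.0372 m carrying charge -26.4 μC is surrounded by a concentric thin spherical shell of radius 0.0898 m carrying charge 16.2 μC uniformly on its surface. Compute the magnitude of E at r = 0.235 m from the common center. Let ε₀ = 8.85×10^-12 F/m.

Use a concentric Gaussian sphere at r = 0.235 m (r > 0.0898 m, enclosing both).
Q_enc = (-26.4 μC) + (16.2 μC) = -1.02×10^-5 C.
Since E is radial and uniform over the Gaussian sphere, Φ = E·4πr² = Q_enc/ε₀.
E = |Q_enc|/(4πε₀r²) = (1.02e-5)/(4π·8.85×10^-12·(0.235)²) = 1.66×10^6 N/C.

E = 1.66e6 N/C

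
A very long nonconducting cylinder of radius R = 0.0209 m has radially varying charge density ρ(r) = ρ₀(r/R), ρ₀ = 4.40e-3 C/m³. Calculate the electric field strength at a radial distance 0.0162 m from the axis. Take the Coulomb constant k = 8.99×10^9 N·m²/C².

|E| ≈ 2.08×10^6 N/C

Take a coaxial cylindrical Gaussian surface of radius r = 0.0162 m and length L (r < R).
λ_enc = ∫₀^r ρ(r')·2πr' dr' = (2πρ₀/R)·r^3/3 = 1.875e-6 C/m.
Gauss's law: E·2πrL = λ_enc L/ε₀.
E = 2k|λ_enc|/r = 2(8.99×10^9)(1.875×10^-6)/(0.0162) = 2.08e6 N/C.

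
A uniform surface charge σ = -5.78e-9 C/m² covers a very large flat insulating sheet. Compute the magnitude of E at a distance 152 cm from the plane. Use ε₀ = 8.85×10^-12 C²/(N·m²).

Choose a cylindrical pillbox piercing the sheet, end faces (area A) parallel to it.
Flux Φ = 2EA and Q_enc = σA, so 2EA = σA/ε₀ ⇒ E = |σ|/(2ε₀), independent of distance.
E = |σ|/(2ε₀) = (5.78×10^-9)/(2·8.85×10^-12) = 327 N/C.

|E| = 327 V/m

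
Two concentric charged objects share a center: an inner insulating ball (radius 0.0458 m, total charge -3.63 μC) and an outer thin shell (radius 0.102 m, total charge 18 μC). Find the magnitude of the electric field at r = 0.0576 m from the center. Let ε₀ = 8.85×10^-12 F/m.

E = 9.84e6 V/m

Symmetry ⇒ E = E(r) r̂. Gaussian sphere of radius r = 0.0576 m (between the bodies, 0.0458 m < r < 0.102 m).
Only the inner charge is enclosed; the outer shell contributes nothing inside itself. Q_enc = -3.63 μC = -3.63×10^-6 C.
Gauss's law: E·4πr² = Q_enc/ε₀.
E = |Q_enc|/(4πε₀r²) = (3.63×10^-6)/(4π·8.85×10^-12·(0.0576)²) = 9.84e6 N/C.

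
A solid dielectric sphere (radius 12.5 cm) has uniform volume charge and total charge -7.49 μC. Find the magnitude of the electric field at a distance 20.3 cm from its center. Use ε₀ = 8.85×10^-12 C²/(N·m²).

|E| = 1.63×10^6 V/m

By spherical symmetry E is radial; choose a Gaussian sphere of radius r = 20.3 cm (r > R, so the entire charge is enclosed).
Q_enc = -7.49 μC = -7.49×10^-6 C.
By Gauss's law, ∮E·dA = E·4πr² = Q_enc/ε₀.
E = |Q_enc|/(4πε₀r²) = (7.49e-6)/(4π·8.85×10^-12·(0.203)²) = 1.63e6 N/C.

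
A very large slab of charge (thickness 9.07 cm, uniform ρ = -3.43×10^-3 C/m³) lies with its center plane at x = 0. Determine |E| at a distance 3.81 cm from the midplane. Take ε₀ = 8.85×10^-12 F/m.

E ≈ 1.48×10^7 N/C

By symmetry E is perpendicular to the slab. A Gaussian pillbox from −3.81 cm to +3.81 cm (face area A) lies entirely within the slab.
Q_enc = ρ·(2x)·A and flux = 2EA, so 2EA = 2ρxA/ε₀ ⇒ E = |ρ|x/ε₀.
E = (3.43×10^-3)(0.0381)/(8.85×10^-12) = 1.48×10^7 N/C.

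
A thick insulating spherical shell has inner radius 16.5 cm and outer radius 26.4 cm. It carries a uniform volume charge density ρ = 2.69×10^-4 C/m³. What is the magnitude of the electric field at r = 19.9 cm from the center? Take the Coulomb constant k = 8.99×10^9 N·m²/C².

8.67×10^5 V/m

Take a concentric spherical Gaussian surface of radius r = 19.9 cm (within the shell material, 16.5 cm < r < 26.4 cm).
Only the shell between 16.5 cm and r is enclosed: Q_enc = ρ·(4π/3)(r³ − a³) = (2.69×10^-4)·(4π/3)·((0.199)³ − (0.165)³) = 3.818×10^-6 C.
By Gauss's law, ∮E·dA = E·4πr² = Q_enc/ε₀.
E = k|Q_enc|/r² = (8.99×10^9)(3.818e-6)/(0.199)² = 8.67×10^5 N/C.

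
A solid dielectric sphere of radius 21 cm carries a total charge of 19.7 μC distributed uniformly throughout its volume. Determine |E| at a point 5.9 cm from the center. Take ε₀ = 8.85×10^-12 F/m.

E = 1.13e6 N/C

Use a concentric Gaussian sphere at r = 5.9 cm (r < R).
For a uniform sphere the enclosed fraction is (r/R)³, so Q_enc = (19.7 μC)(0.059/0.21)³ = 4.369×10^-7 C.
Gauss's law: E·4πr² = Q_enc/ε₀.
E = |Q_enc|/(4πε₀r²) = (4.369×10^-7)/(4π·8.85×10^-12·(0.059)²) = 1.13e6 N/C.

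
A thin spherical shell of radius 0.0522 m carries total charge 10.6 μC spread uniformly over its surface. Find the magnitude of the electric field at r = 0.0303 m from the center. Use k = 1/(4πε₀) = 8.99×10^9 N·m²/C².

E = 0 (no enclosed charge)

Take a concentric spherical Gaussian surface of radius r = 0.0303 m (inside the shell, r < 0.0522 m).
No charge lies within this surface, so Q_enc = 0 and Gauss's law gives E·4πr² = 0 ⇒ E = 0.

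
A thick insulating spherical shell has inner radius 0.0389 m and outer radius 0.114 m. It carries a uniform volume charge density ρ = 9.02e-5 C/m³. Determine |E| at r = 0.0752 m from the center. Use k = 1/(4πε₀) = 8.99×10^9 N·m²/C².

E ≈ 2.20×10^5 V/m

Take a concentric spherical Gaussian surface of radius r = 0.0752 m (within the shell material, 0.0389 m < r < 0.114 m).
Only the shell between 0.0389 m and r is enclosed: Q_enc = ρ·(4π/3)(r³ − a³) = (9.02×10^-5)·(4π/3)·((0.0752)³ − (0.0389)³) = 1.384×10^-7 C.
By Gauss's law, ∮E·dA = E·4πr² = Q_enc/ε₀.
E = k|Q_enc|/r² = (8.99×10^9)(1.384e-7)/(0.0752)² = 2.20×10^5 N/C.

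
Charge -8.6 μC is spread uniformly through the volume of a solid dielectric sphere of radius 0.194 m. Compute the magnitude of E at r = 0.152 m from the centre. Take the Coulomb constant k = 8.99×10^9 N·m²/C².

E = 1.61×10^6 V/m

By spherical symmetry E is radial; choose a Gaussian sphere of radius r = 0.152 m (r < R).
Only the charge within r is enclosed: Q_enc = Q·(r/R)³ = (-8.6 μC)·(0.152 m/0.194 m)³ = -4.136e-6 C.
Since E is radial and uniform over the Gaussian sphere, Φ = E·4πr² = Q_enc/ε₀.
E = k|Q_enc|/r² = (8.99×10^9)(4.136×10^-6)/(0.152)² = 1.61e6 N/C.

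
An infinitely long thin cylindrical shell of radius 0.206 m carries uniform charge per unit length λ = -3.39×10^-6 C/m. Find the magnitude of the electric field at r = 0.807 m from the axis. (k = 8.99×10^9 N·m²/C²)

Take a coaxial cylindrical Gaussian surface of radius r = 0.807 m and length L (r > 0.206 m).
The full line charge is enclosed: λ_enc = -3.39×10^-6 C/m.
Gauss's law: E·2πrL = λ_enc L/ε₀.
E = 2k|λ_enc|/r = 2(8.99×10^9)(3.39e-6)/(0.807) = 7.55e4 N/C.

7.55×10^4 N/C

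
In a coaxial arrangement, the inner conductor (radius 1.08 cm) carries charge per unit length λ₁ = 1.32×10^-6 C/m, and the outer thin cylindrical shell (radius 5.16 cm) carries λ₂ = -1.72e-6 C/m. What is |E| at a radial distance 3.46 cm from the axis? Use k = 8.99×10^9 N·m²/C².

Take a coaxial cylindrical Gaussian surface of radius r = 3.46 cm and length L (between the conductors, 1.08 cm < r < 5.16 cm).
The shell at 5.16 cm lies outside the Gaussian surface, so λ_enc = λ₁ = 1.32×10^-6 C/m.
Applying ∮E·dA = Q_enc/ε₀ with the end caps contributing no flux:
E = 2k|λ_enc|/r = 2(8.99×10^9)(1.32e-6)/(0.0346) = 6.86×10^5 N/C.

E ≈ 6.86e5 N/C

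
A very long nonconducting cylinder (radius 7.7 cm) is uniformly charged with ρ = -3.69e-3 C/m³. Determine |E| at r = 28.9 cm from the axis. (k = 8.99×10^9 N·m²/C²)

Take a coaxial cylindrical Gaussian surface of radius r = 28.9 cm and length L (r > 7.7 cm, full cross-section enclosed).
λ_enc = ρ·πR² = (-3.69e-3)π(0.077)² = -6.873×10^-5 C/m.
Applying ∮E·dA = Q_enc/ε₀ with the end caps contributing no flux:
E = 2k|λ_enc|/r = 2(8.99×10^9)(6.873×10^-5)/(0.289) = 4.28×10^6 N/C.

4.28×10^6 V/m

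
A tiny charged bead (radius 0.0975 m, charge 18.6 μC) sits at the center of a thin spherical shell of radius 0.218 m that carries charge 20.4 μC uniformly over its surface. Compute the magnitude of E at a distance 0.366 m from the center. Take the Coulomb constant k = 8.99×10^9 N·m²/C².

2.62×10^6 N/C

By spherical symmetry E is radial; choose a Gaussian sphere of radius r = 0.366 m (r > 0.218 m, enclosing both).
Q_enc = (18.6 μC) + (20.4 μC) = 3.90×10^-5 C.
Gauss's law: E·4πr² = Q_enc/ε₀.
E = k|Q_enc|/r² = (8.99×10^9)(3.90×10^-5)/(0.366)² = 2.62×10^6 N/C.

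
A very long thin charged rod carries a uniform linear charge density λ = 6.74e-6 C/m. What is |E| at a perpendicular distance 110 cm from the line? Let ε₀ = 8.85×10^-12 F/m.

By cylindrical symmetry E is radial; use a coaxial Gaussian cylinder of radius 110 cm and length L.
Q_enc = λL, so λ_enc = 6.74×10^-6 C/m.
By Gauss's law (flux through the curved wall only), E·2πrL = λ_enc L/ε₀.
E = |λ_enc|/(2πε₀r) = (6.74e-6)/(2π·8.85×10^-12·1.1) = 1.10×10^5 N/C.

E ≈ 1.10×10^5 V/m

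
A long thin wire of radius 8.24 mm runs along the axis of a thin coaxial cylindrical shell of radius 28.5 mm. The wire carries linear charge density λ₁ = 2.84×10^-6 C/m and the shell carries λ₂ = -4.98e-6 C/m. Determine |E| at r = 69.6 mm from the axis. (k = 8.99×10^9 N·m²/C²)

Take a coaxial cylindrical Gaussian surface of radius r = 69.6 mm and length L (r > 28.5 mm, enclosing both).
λ_enc = λ₁ + λ₂ = (2.84e-6) + (-4.98×10^-6) = -2.14×10^-6 C/m.
Applying ∮E·dA = Q_enc/ε₀ with the end caps contributing no flux:
E = 2k|λ_enc|/r = 2(8.99×10^9)(2.14e-6)/(0.0696) = 5.53×10^5 N/C.

E = 5.53×10^5 V/m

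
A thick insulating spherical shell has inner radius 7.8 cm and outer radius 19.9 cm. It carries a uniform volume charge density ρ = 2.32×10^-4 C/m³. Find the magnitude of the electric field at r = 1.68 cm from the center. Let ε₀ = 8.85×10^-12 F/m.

Use a concentric Gaussian sphere at r = 1.68 cm (r < 7.8 cm, inside the empty cavity).
No charge is enclosed, so by Gauss's law E·4πr² = 0 ⇒ E = 0.

E = 0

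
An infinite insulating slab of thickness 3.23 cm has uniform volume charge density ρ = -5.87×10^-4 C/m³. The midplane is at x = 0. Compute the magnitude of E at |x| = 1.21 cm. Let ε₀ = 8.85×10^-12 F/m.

8.03×10^5 V/m

By symmetry E is perpendicular to the slab. A Gaussian pillbox from −1.21 cm to +1.21 cm (face area A) lies entirely within the slab.
Q_enc = ρ·(2x)·A and flux = 2EA, so 2EA = 2ρxA/ε₀ ⇒ E = |ρ|x/ε₀.
E = (5.87×10^-4)(0.0121)/(8.85×10^-12) = 8.03×10^5 N/C.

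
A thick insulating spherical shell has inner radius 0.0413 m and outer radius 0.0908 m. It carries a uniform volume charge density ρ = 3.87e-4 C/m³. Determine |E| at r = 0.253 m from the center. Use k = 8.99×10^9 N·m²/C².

E ≈ 1.54×10^5 V/m

By spherical symmetry E is radial; choose a Gaussian sphere of radius r = 0.253 m (r > 0.0908 m, enclosing the whole shell).
Q_enc = ρ·(4π/3)(b³ − a³) = (3.87e-4)·(4π/3)·((0.0908)³ − (0.0413)³) = 1.099×10^-6 C.
Since E is radial and uniform over the Gaussian sphere, Φ = E·4πr² = Q_enc/ε₀.
E = k|Q_enc|/r² = (8.99×10^9)(1.099×10^-6)/(0.253)² = 1.54e5 N/C.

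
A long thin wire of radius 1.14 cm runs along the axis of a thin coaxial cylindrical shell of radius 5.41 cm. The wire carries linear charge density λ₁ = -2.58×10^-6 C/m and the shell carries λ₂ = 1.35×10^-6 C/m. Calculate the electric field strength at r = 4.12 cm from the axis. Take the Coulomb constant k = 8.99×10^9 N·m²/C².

Take a coaxial cylindrical Gaussian surface of radius r = 4.12 cm and length L (between the conductors, 1.14 cm < r < 5.41 cm).
Only the inner wire is enclosed; the outer shell contributes nothing inside itself. λ_enc = λ₁ = -2.58×10^-6 C/m.
Since E is radial and uniform over the curved surface, Φ = E·2πrL = Q_enc/ε₀ = λ_enc L/ε₀.
E = 2k|λ_enc|/r = 2(8.99×10^9)(2.58×10^-6)/(0.0412) = 1.13×10^6 N/C.

1.13×10^6 N/C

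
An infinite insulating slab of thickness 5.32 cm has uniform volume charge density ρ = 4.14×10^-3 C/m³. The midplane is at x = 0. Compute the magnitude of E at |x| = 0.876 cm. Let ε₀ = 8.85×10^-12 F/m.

By symmetry E is perpendicular to the slab. A Gaussian pillbox from −0.876 cm to +0.876 cm (face area A) lies entirely within the slab.
Q_enc = ρ·(2x)·A and flux = 2EA, so 2EA = 2ρxA/ε₀ ⇒ E = |ρ|x/ε₀.
E = (4.14×10^-3)(0.00876)/(8.85×10^-12) = 4.10×10^6 N/C.

E = 4.10×10^6 V/m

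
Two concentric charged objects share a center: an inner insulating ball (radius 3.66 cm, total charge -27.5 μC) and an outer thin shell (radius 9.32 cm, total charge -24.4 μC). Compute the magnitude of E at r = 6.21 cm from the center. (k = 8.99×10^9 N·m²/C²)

Take a concentric spherical Gaussian surface of radius r = 6.21 cm (between the bodies, 3.66 cm < r < 9.32 cm).
Only the inner charge is enclosed; the outer shell contributes nothing inside itself. Q_enc = -27.5 μC = -2.75e-5 C.
Since E is radial and uniform over the Gaussian sphere, Φ = E·4πr² = Q_enc/ε₀.
E = k|Q_enc|/r² = (8.99×10^9)(2.75e-5)/(0.0621)² = 6.41×10^7 N/C.

6.41×10^7 N/C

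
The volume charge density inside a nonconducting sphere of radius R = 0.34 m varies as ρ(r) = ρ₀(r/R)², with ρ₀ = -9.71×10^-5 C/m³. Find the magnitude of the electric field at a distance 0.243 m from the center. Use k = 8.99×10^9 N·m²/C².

|E| = 2.72e5 V/m

By spherical symmetry E is radial; choose a Gaussian sphere of radius r = 0.243 m (r < R).
Q_enc = ∫₀^r ρ(r')·4πr'² dr' = (4πρ₀/R²) ∫₀^r r'^4 dr' = 4πρ₀ r^5/(5·R²) = -1.789×10^-6 C.
Applying ∮E·dA = Q_enc/ε₀ with Φ = E(4πr²):
E = k|Q_enc|/r² = (8.99×10^9)(1.789×10^-6)/(0.243)² = 2.72×10^5 N/C.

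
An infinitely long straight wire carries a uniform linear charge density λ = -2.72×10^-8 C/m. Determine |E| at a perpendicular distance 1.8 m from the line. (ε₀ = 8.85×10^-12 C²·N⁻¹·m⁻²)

Coaxial Gaussian cylinder, radius r = 1.8 m, length L.
Q_enc = λL, so λ_enc = -2.72e-8 C/m.
Since E is radial and uniform over the curved surface, Φ = E·2πrL = Q_enc/ε₀ = λ_enc L/ε₀.
E = |λ_enc|/(2πε₀r) = (2.72e-8)/(2π·8.85×10^-12·1.8) = 272 N/C.

|E| = 272 N/C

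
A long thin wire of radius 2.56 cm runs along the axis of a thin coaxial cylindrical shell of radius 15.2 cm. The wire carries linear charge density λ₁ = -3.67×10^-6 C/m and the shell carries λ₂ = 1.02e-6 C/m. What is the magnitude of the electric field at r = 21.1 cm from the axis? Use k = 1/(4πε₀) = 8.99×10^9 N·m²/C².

|E| ≈ 2.26×10^5 V/m

Coaxial Gaussian cylinder, radius r = 21.1 cm, length L (r > 15.2 cm, enclosing both).
λ_enc = λ₁ + λ₂ = (-3.67×10^-6) + (1.02e-6) = -2.65×10^-6 C/m.
By Gauss's law (flux through the curved wall only), E·2πrL = λ_enc L/ε₀.
E = 2k|λ_enc|/r = 2(8.99×10^9)(2.65×10^-6)/(0.211) = 2.26×10^5 N/C.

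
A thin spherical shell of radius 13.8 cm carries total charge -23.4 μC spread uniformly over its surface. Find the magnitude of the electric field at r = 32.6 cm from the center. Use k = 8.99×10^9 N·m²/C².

Symmetry ⇒ E = E(r) r̂. Gaussian sphere of radius r = 32.6 cm (r > 13.8 cm).
The entire shell is enclosed: Q_enc = -2.34e-5 C.
By Gauss's law, ∮E·dA = E·4πr² = Q_enc/ε₀.
E = k|Q_enc|/r² = (8.99×10^9)(2.34×10^-5)/(0.326)² = 1.98×10^6 N/C.

|E| ≈ 1.98×10^6 N/C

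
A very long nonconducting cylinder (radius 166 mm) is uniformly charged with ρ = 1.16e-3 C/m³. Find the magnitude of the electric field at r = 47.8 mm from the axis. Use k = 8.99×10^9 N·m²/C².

Coaxial Gaussian cylinder, radius r = 47.8 mm, length L (r < R).
Charge inside radius r per length L is ρ·πr²·L, so λ_enc = ρπr² = 8.327×10^-6 C/m.
Applying ∮E·dA = Q_enc/ε₀ with the end caps contributing no flux:
E = 2k|λ_enc|/r = 2(8.99×10^9)(8.327e-6)/(0.0478) = 3.13×10^6 N/C.

|E| ≈ 3.13×10^6 V/m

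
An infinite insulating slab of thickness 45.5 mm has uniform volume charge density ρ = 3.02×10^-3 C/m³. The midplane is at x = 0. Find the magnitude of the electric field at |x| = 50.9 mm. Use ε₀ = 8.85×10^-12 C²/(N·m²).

The point |x| = 50.9 mm lies outside the slab (half-thickness 0.02275 m). A symmetric pillbox spanning the full slab encloses Q_enc = ρ·d·A.
Flux = 2EA ⇒ E = |ρ|d/(2ε₀), independent of distance outside.
E = (3.02×10^-3)(0.0455)/(2·8.85×10^-12) = 7.76e6 N/C.

E = 7.76×10^6 N/C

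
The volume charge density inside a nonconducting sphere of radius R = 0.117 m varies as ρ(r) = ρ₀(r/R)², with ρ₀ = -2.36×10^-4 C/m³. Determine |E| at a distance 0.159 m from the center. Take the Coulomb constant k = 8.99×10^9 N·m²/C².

E ≈ 3.38e5 V/m

Use a concentric Gaussian sphere at r = 0.159 m (r > R, all charge enclosed).
Q_enc = 4π ∫₀^R ρ₀(r'/R)^2 r'² dr' = 4πρ₀R³/5 = -9.50×10^-7 C.
By Gauss's law, ∮E·dA = E·4πr² = Q_enc/ε₀.
E = k|Q_enc|/r² = (8.99×10^9)(9.50e-7)/(0.159)² = 3.38e5 N/C.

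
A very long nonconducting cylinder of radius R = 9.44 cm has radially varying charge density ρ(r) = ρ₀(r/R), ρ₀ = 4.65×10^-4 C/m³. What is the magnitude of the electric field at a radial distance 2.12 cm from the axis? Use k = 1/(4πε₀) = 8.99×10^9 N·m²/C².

E = 8.34×10^4 N/C

Take a coaxial cylindrical Gaussian surface of radius r = 2.12 cm and length L (r < R).
Integrating ρ over the cross-section to radius r: λ_enc = (2πρ₀/R) ∫₀^r r'^2 dr' = 2πρ₀ r^3/(3·R) = 9.83×10^-8 C/m.
Since E is radial and uniform over the curved surface, Φ = E·2πrL = Q_enc/ε₀ = λ_enc L/ε₀.
E = 2k|λ_enc|/r = 2(8.99×10^9)(9.83×10^-8)/(0.0212) = 8.34×10^4 N/C.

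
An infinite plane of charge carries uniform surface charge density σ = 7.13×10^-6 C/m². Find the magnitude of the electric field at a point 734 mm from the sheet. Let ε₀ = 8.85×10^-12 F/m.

The symmetry is planar: E is normal to the sheet and the same magnitude on both sides. Take a pillbox straddling the sheet with end-cap area A.
Only the two end caps contribute flux: Φ = 2EA. With Q_enc = σA, Gauss's law gives E = |σ|/(2ε₀).
E = |σ|/(2ε₀) = (7.13e-6)/(2·8.85×10^-12) = 4.03×10^5 N/C.

E = 4.03e5 N/C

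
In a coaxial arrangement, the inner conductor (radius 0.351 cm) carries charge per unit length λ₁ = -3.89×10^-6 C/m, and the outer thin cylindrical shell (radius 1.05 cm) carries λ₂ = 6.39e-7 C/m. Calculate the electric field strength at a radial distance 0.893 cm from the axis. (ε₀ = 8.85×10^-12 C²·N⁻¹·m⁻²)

Choose a coaxial cylinder of radius r = 0.893 cm (arbitrary length L) as the Gaussian surface (between the conductors, 0.351 cm < r < 1.05 cm).
Only the inner wire is enclosed; the outer shell contributes nothing inside itself. λ_enc = λ₁ = -3.89e-6 C/m.
By Gauss's law (flux through the curved wall only), E·2πrL = λ_enc L/ε₀.
E = |λ_enc|/(2πε₀r) = (3.89×10^-6)/(2π·8.85×10^-12·0.00893) = 7.83×10^6 N/C.

|E| = 7.83×10^6 N/C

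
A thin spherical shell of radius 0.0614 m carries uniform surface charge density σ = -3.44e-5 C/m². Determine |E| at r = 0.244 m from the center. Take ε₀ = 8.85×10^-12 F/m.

Use a concentric Gaussian sphere at r = 0.244 m (r > 0.0614 m).
The entire shell is enclosed: Q_enc = σ·4πR² = (-3.44e-5)·4π·(0.0614)² = -1.63×10^-6 C.
By Gauss's law, ∮E·dA = E·4πr² = Q_enc/ε₀.
E = |Q_enc|/(4πε₀r²) = (1.63e-6)/(4π·8.85×10^-12·(0.244)²) = 2.46×10^5 N/C.

|E| = 2.46×10^5 V/m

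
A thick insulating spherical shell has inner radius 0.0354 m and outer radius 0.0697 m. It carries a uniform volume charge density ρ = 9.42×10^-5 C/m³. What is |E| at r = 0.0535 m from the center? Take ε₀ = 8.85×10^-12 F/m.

Symmetry ⇒ E = E(r) r̂. Gaussian sphere of radius r = 0.0535 m (within the shell material, 0.0354 m < r < 0.0697 m).
Enclosed charge is the volume from a to r: Q_enc = (4π/3)ρ(r³ − a³) = 4.292×10^-8 C.
By Gauss's law, ∮E·dA = E·4πr² = Q_enc/ε₀.
E = |Q_enc|/(4πε₀r²) = (4.292×10^-8)/(4π·8.85×10^-12·(0.0535)²) = 1.35e5 N/C.

E ≈ 1.35×10^5 V/m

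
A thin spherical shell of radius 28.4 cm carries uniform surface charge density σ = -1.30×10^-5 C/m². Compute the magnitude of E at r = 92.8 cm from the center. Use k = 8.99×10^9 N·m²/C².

Use a concentric Gaussian sphere at r = 92.8 cm (r > 28.4 cm).
The entire shell is enclosed: Q_enc = σ·4πR² = (-1.30×10^-5)·4π·(0.284)² = -1.318×10^-5 C.
Gauss's law: E·4πr² = Q_enc/ε₀.
E = k|Q_enc|/r² = (8.99×10^9)(1.318×10^-5)/(0.928)² = 1.38×10^5 N/C.

1.38e5 V/m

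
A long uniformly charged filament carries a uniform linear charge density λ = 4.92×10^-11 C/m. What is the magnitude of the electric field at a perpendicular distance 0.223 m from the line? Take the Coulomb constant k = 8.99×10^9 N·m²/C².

|E| ≈ 3.97 N/C

By cylindrical symmetry E is radial; use a coaxial Gaussian cylinder of radius 0.223 m and length L.
Q_enc = λL, so λ_enc = 4.92e-11 C/m.
Gauss's law: E·2πrL = λ_enc L/ε₀.
E = 2k|λ_enc|/r = 2(8.99×10^9)(4.92e-11)/(0.223) = 3.97 N/C.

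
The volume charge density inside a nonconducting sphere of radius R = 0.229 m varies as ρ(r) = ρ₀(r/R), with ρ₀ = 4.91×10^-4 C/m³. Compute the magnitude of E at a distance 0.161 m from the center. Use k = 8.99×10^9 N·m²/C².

Use a concentric Gaussian sphere at r = 0.161 m (r < R).
Q_enc = ∫₀^r ρ(r')·4πr'² dr' = (4πρ₀/R) ∫₀^r r'^3 dr' = 4πρ₀ r^4/(4·R) = 4.526×10^-6 C.
By Gauss's law, ∮E·dA = E·4πr² = Q_enc/ε₀.
E = k|Q_enc|/r² = (8.99×10^9)(4.526×10^-6)/(0.161)² = 1.57e6 N/C.

E = 1.57e6 N/C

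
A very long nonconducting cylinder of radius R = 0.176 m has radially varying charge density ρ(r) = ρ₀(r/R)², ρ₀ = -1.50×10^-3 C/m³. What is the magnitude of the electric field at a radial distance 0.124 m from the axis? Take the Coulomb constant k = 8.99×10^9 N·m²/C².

Coaxial Gaussian cylinder, radius r = 0.124 m, length L (r < R).
Integrating ρ over the cross-section to radius r: λ_enc = (2πρ₀/R²) ∫₀^r r'^3 dr' = 2πρ₀ r^4/(4·R²) = -1.798×10^-5 C/m.
Gauss's law: E·2πrL = λ_enc L/ε₀.
E = 2k|λ_enc|/r = 2(8.99×10^9)(1.798e-5)/(0.124) = 2.61×10^6 N/C.

|E| ≈ 2.61×10^6 N/C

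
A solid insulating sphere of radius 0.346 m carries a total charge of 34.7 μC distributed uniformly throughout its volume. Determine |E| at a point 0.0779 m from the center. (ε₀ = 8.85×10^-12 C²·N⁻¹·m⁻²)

E ≈ 5.87×10^5 V/m

Take a concentric spherical Gaussian surface of radius r = 0.0779 m (r < R).
Only the charge within r is enclosed: Q_enc = Q·(r/R)³ = (34.7 μC)·(0.0779 m/0.346 m)³ = 3.96e-7 C.
Gauss's law: E·4πr² = Q_enc/ε₀.
E = |Q_enc|/(4πε₀r²) = (3.96×10^-7)/(4π·8.85×10^-12·(0.0779)²) = 5.87e5 N/C.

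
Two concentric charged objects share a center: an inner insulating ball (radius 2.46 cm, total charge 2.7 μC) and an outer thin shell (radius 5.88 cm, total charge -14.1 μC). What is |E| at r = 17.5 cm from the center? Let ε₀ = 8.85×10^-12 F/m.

Use a concentric Gaussian sphere at r = 17.5 cm (r > 5.88 cm, enclosing both).
Q_enc = (2.7 μC) + (-14.1 μC) = -1.14e-5 C.
Applying ∮E·dA = Q_enc/ε₀ with Φ = E(4πr²):
E = |Q_enc|/(4πε₀r²) = (1.14e-5)/(4π·8.85×10^-12·(0.175)²) = 3.35e6 N/C.

|E| = 3.35×10^6 N/C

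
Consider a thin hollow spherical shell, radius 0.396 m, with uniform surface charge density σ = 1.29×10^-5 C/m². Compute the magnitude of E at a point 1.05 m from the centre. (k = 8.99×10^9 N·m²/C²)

2.07×10^5 V/m

Use a concentric Gaussian sphere at r = 1.05 m (r > 0.396 m).
The entire shell is enclosed: Q_enc = σ·4πR² = (1.29×10^-5)·4π·(0.396)² = 2.542e-5 C.
Gauss's law: E·4πr² = Q_enc/ε₀.
E = k|Q_enc|/r² = (8.99×10^9)(2.542e-5)/(1.05)² = 2.07×10^5 N/C.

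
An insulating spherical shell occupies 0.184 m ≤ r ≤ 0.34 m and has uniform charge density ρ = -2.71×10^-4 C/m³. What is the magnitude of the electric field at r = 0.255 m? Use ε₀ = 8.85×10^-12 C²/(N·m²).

By spherical symmetry E is radial; choose a Gaussian sphere of radius r = 0.255 m (within the shell material, 0.184 m < r < 0.34 m).
Enclosed charge is the volume from a to r: Q_enc = (4π/3)ρ(r³ − a³) = -1.175e-5 C.
Applying ∮E·dA = Q_enc/ε₀ with Φ = E(4πr²):
E = |Q_enc|/(4πε₀r²) = (1.175×10^-5)/(4π·8.85×10^-12·(0.255)²) = 1.62e6 N/C.

E = 1.62e6 N/C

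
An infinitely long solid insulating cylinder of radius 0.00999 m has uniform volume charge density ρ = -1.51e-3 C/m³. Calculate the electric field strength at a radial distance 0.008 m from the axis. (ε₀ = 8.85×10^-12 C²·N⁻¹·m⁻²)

By cylindrical symmetry E is radial; use a coaxial Gaussian cylinder of radius 0.008 m and length L (r < R).
Charge inside radius r per length L is ρ·πr²·L, so λ_enc = ρπr² = -3.036e-7 C/m.
Since E is radial and uniform over the curved surface, Φ = E·2πrL = Q_enc/ε₀ = λ_enc L/ε₀.
E = |λ_enc|/(2πε₀r) = (3.036e-7)/(2π·8.85×10^-12·0.008) = 6.82e5 N/C.

E ≈ 6.82e5 N/C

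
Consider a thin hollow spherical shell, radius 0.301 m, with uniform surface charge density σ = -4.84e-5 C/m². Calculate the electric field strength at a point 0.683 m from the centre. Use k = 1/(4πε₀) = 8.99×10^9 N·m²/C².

Use a concentric Gaussian sphere at r = 0.683 m (r > 0.301 m).
The entire shell is enclosed: Q_enc = σ·4πR² = (-4.84e-5)·4π·(0.301)² = -5.51×10^-5 C.
Applying ∮E·dA = Q_enc/ε₀ with Φ = E(4πr²):
E = k|Q_enc|/r² = (8.99×10^9)(5.51×10^-5)/(0.683)² = 1.06×10^6 N/C.

1.06e6 V/m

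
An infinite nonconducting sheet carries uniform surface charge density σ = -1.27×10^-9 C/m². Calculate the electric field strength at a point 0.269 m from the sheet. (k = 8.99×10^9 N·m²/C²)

Choose a cylindrical pillbox piercing the sheet, end faces (area A) parallel to it.
Flux Φ = 2EA and Q_enc = σA, so 2EA = σA/ε₀ ⇒ E = |σ|/(2ε₀), independent of distance.
E = 2πk|σ| = 2π(8.99×10^9)(1.27×10^-9) = 71.7 N/C.

E ≈ 71.7 N/C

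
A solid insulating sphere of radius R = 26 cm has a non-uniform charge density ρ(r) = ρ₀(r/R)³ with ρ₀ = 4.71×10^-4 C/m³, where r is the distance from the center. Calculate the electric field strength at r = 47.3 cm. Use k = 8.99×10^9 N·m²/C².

|E| ≈ 6.97×10^5 V/m

Use a concentric Gaussian sphere at r = 47.3 cm (r > R, all charge enclosed).
Q_enc = 4π ∫₀^R ρ₀(r'/R)^3 r'² dr' = 4πρ₀R³/6 = 1.734×10^-5 C.
By Gauss's law, ∮E·dA = E·4πr² = Q_enc/ε₀.
E = k|Q_enc|/r² = (8.99×10^9)(1.734e-5)/(0.473)² = 6.97e5 N/C.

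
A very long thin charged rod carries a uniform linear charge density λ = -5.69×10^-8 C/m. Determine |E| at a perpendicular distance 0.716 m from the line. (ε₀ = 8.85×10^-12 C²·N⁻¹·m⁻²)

1.43×10^3 V/m

Take a coaxial cylindrical Gaussian surface of radius r = 0.716 m and length L.
Q_enc = λL, so λ_enc = -5.69×10^-8 C/m.
Gauss's law: E·2πrL = λ_enc L/ε₀.
E = |λ_enc|/(2πε₀r) = (5.69×10^-8)/(2π·8.85×10^-12·0.716) = 1.43×10^3 N/C.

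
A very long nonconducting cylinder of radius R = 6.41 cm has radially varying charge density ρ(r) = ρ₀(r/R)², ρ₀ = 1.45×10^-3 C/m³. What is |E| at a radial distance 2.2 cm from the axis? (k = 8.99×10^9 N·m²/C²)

E = 1.06×10^5 N/C

Take a coaxial cylindrical Gaussian surface of radius r = 2.2 cm and length L (r < R).
Integrating ρ over the cross-section to radius r: λ_enc = (2πρ₀/R²) ∫₀^r r'^3 dr' = 2πρ₀ r^4/(4·R²) = 1.299×10^-7 C/m.
Since E is radial and uniform over the curved surface, Φ = E·2πrL = Q_enc/ε₀ = λ_enc L/ε₀.
E = 2k|λ_enc|/r = 2(8.99×10^9)(1.299e-7)/(0.022) = 1.06×10^5 N/C.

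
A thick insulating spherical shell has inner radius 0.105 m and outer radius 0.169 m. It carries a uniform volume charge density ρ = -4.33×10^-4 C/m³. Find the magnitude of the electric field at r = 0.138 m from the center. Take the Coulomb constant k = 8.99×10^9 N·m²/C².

By spherical symmetry E is radial; choose a Gaussian sphere of radius r = 0.138 m (within the shell material, 0.105 m < r < 0.169 m).
Only the shell between 0.105 m and r is enclosed: Q_enc = ρ·(4π/3)(r³ − a³) = (-4.33×10^-4)·(4π/3)·((0.138)³ − (0.105)³) = -2.667e-6 C.
Applying ∮E·dA = Q_enc/ε₀ with Φ = E(4πr²):
E = k|Q_enc|/r² = (8.99×10^9)(2.667×10^-6)/(0.138)² = 1.26×10^6 N/C.

E = 1.26e6 N/C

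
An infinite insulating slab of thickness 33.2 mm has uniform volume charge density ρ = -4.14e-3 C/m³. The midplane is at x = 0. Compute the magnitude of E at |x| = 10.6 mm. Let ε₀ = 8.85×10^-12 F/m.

E = 4.96e6 V/m

By symmetry E is perpendicular to the slab. A Gaussian pillbox from −10.6 mm to +10.6 mm (face area A) lies entirely within the slab.
Q_enc = ρ·(2x)·A and flux = 2EA, so 2EA = 2ρxA/ε₀ ⇒ E = |ρ|x/ε₀.
E = (4.14×10^-3)(0.0106)/(8.85×10^-12) = 4.96×10^6 N/C.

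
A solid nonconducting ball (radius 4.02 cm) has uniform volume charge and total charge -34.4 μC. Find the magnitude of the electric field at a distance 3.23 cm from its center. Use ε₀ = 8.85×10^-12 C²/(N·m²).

|E| = 1.54×10^8 N/C

Take a concentric spherical Gaussian surface of radius r = 3.23 cm (r < R).
Only the charge within r is enclosed: Q_enc = Q·(r/R)³ = (-34.4 μC)·(3.23 cm/4.02 cm)³ = -1.784×10^-5 C.
By Gauss's law, ∮E·dA = E·4πr² = Q_enc/ε₀.
E = |Q_enc|/(4πε₀r²) = (1.784×10^-5)/(4π·8.85×10^-12·(0.0323)²) = 1.54×10^8 N/C.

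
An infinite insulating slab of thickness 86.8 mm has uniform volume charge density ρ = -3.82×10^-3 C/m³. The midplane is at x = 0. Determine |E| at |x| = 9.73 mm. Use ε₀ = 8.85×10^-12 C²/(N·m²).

E = 4.20e6 N/C

By symmetry E is perpendicular to the slab. A Gaussian pillbox from −9.73 mm to +9.73 mm (face area A) lies entirely within the slab.
Q_enc = ρ·(2x)·A and flux = 2EA, so 2EA = 2ρxA/ε₀ ⇒ E = |ρ|x/ε₀.
E = (3.82×10^-3)(0.00973)/(8.85×10^-12) = 4.20×10^6 N/C.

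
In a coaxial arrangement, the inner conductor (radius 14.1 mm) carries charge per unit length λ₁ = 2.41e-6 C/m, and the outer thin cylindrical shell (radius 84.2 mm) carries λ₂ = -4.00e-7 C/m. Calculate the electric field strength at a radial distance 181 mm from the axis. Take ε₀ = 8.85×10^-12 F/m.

By cylindrical symmetry E is radial; use a coaxial Gaussian cylinder of radius 181 mm and length L (r > 84.2 mm, enclosing both).
λ_enc = λ₁ + λ₂ = (2.41×10^-6) + (-4.00e-7) = 2.01×10^-6 C/m.
By Gauss's law (flux through the curved wall only), E·2πrL = λ_enc L/ε₀.
E = |λ_enc|/(2πε₀r) = (2.01×10^-6)/(2π·8.85×10^-12·0.181) = 2.00×10^5 N/C.

2.00e5 N/C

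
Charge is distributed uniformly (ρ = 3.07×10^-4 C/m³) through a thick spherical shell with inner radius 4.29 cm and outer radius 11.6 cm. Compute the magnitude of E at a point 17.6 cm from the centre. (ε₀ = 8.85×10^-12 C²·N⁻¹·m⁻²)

Take a concentric spherical Gaussian surface of radius r = 17.6 cm (r > 11.6 cm, enclosing the whole shell).
Q_enc = ρ·(4π/3)(b³ − a³) = (3.07×10^-4)·(4π/3)·((0.116)³ − (0.0429)³) = 1.906e-6 C.
By Gauss's law, ∮E·dA = E·4πr² = Q_enc/ε₀.
E = |Q_enc|/(4πε₀r²) = (1.906e-6)/(4π·8.85×10^-12·(0.176)²) = 5.53×10^5 N/C.

|E| ≈ 5.53e5 N/C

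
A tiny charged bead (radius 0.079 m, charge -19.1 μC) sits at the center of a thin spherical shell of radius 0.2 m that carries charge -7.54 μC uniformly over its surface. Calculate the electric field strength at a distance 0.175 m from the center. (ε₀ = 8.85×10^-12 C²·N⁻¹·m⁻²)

5.61×10^6 N/C

Take a concentric spherical Gaussian surface of radius r = 0.175 m (between the bodies, 0.079 m < r < 0.2 m).
Only the inner charge is enclosed; the outer shell contributes nothing inside itself. Q_enc = -19.1 μC = -1.91×10^-5 C.
Since E is radial and uniform over the Gaussian sphere, Φ = E·4πr² = Q_enc/ε₀.
E = |Q_enc|/(4πε₀r²) = (1.91e-5)/(4π·8.85×10^-12·(0.175)²) = 5.61×10^6 N/C.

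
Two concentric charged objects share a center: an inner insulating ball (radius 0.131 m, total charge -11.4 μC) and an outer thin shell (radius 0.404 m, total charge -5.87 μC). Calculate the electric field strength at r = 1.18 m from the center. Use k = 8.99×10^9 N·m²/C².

|E| ≈ 1.12×10^5 N/C

By spherical symmetry E is radial; choose a Gaussian sphere of radius r = 1.18 m (r > 0.404 m, enclosing both).
Q_enc = (-11.4 μC) + (-5.87 μC) = -1.727×10^-5 C.
By Gauss's law, ∮E·dA = E·4πr² = Q_enc/ε₀.
E = k|Q_enc|/r² = (8.99×10^9)(1.727×10^-5)/(1.18)² = 1.12e5 N/C.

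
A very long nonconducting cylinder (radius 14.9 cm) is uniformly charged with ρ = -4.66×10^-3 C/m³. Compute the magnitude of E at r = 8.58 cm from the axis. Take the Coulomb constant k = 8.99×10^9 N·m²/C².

2.26e7 V/m

Choose a coaxial cylinder of radius r = 8.58 cm (arbitrary length L) as the Gaussian surface (r < R).
Charge inside radius r per length L is ρ·πr²·L, so λ_enc = ρπr² = -1.078e-4 C/m.
Gauss's law: E·2πrL = λ_enc L/ε₀.
E = 2k|λ_enc|/r = 2(8.99×10^9)(1.078e-4)/(0.0858) = 2.26e7 N/C.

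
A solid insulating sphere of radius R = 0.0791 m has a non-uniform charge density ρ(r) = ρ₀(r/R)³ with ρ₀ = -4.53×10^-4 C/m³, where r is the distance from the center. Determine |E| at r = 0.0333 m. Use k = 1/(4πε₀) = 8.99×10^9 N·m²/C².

2.12×10^4 N/C

Symmetry ⇒ E = E(r) r̂. Gaussian sphere of radius r = 0.0333 m (r < R).
Q_enc = ∫₀^r ρ(r')·4πr'² dr' = (4πρ₀/R³) ∫₀^r r'^5 dr' = 4πρ₀ r^6/(6·R³) = -2.614×10^-9 C.
Gauss's law: E·4πr² = Q_enc/ε₀.
E = k|Q_enc|/r² = (8.99×10^9)(2.614e-9)/(0.0333)² = 2.12×10^4 N/C.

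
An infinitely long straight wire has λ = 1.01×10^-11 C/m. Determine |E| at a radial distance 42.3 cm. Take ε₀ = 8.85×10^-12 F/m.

E ≈ 0.429 V/m

Coaxial Gaussian cylinder, radius r = 42.3 cm, length L.
Q_enc = λL, so λ_enc = 1.01×10^-11 C/m.
By Gauss's law (flux through the curved wall only), E·2πrL = λ_enc L/ε₀.
E = |λ_enc|/(2πε₀r) = (1.01×10^-11)/(2π·8.85×10^-12·0.423) = 0.429 N/C.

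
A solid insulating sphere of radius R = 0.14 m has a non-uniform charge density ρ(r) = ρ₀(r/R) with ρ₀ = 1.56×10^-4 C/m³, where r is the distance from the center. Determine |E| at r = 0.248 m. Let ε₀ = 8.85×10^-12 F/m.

By spherical symmetry E is radial; choose a Gaussian sphere of radius r = 0.248 m (r > R, all charge enclosed).
Q_enc = 4π ∫₀^R ρ₀(r'/R)^1 r'² dr' = 4πρ₀R³/4 = 1.345×10^-6 C.
Gauss's law: E·4πr² = Q_enc/ε₀.
E = |Q_enc|/(4πε₀r²) = (1.345×10^-6)/(4π·8.85×10^-12·(0.248)²) = 1.97×10^5 N/C.

|E| = 1.97×10^5 N/C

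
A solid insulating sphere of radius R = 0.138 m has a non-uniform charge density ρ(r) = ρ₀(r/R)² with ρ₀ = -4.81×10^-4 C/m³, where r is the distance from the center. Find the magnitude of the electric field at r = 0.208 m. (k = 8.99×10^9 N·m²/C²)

6.60×10^5 N/C

Symmetry ⇒ E = E(r) r̂. Gaussian sphere of radius r = 0.208 m (r > R, all charge enclosed).
Q_enc = 4π ∫₀^R ρ₀(r'/R)^2 r'² dr' = 4πρ₀R³/5 = -3.177×10^-6 C.
Since E is radial and uniform over the Gaussian sphere, Φ = E·4πr² = Q_enc/ε₀.
E = k|Q_enc|/r² = (8.99×10^9)(3.177×10^-6)/(0.208)² = 6.60e5 N/C.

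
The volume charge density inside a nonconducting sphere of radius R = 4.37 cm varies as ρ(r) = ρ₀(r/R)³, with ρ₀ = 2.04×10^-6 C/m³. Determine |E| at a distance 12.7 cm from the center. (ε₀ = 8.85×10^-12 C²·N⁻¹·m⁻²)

Symmetry ⇒ E = E(r) r̂. Gaussian sphere of radius r = 12.7 cm (r > R, all charge enclosed).
Q_enc = 4π ∫₀^R ρ₀(r'/R)^3 r'² dr' = 4πρ₀R³/6 = 3.566×10^-10 C.
By Gauss's law, ∮E·dA = E·4πr² = Q_enc/ε₀.
E = |Q_enc|/(4πε₀r²) = (3.566×10^-10)/(4π·8.85×10^-12·(0.127)²) = 199 N/C.

|E| ≈ 199 N/C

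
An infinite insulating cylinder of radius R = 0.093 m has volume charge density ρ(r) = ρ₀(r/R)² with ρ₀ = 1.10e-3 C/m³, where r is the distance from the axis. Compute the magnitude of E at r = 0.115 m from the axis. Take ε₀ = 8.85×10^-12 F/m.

|E| = 2.34×10^6 N/C

Choose a coaxial cylinder of radius r = 0.115 m (arbitrary length L) as the Gaussian surface (r > R, full charge per length enclosed).
λ_enc = 2π ∫₀^R ρ₀(r'/R)^2 r' dr' = 2πρ₀R²/4 = 1.494×10^-5 C/m.
Since E is radial and uniform over the curved surface, Φ = E·2πrL = Q_enc/ε₀ = λ_enc L/ε₀.
E = |λ_enc|/(2πε₀r) = (1.494×10^-5)/(2π·8.85×10^-12·0.115) = 2.34×10^6 N/C.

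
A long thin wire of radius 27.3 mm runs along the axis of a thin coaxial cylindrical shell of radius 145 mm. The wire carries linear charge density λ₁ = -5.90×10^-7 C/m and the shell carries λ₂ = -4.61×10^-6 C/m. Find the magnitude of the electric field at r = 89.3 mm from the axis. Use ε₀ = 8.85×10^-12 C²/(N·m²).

By cylindrical symmetry E is radial; use a coaxial Gaussian cylinder of radius 89.3 mm and length L (between the conductors, 27.3 mm < r < 145 mm).
The shell at 145 mm lies outside the Gaussian surface, so λ_enc = λ₁ = -5.90×10^-7 C/m.
Since E is radial and uniform over the curved surface, Φ = E·2πrL = Q_enc/ε₀ = λ_enc L/ε₀.
E = |λ_enc|/(2πε₀r) = (5.90×10^-7)/(2π·8.85×10^-12·0.0893) = 1.19×10^5 N/C.

E = 1.19×10^5 N/C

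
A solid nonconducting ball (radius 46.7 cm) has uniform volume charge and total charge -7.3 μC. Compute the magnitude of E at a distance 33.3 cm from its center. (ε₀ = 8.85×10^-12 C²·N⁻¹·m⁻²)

Take a concentric spherical Gaussian surface of radius r = 33.3 cm (r < R).
For a uniform sphere the enclosed fraction is (r/R)³, so Q_enc = (-7.3 μC)(0.333/0.467)³ = -2.647×10^-6 C.
Applying ∮E·dA = Q_enc/ε₀ with Φ = E(4πr²):
E = |Q_enc|/(4πε₀r²) = (2.647×10^-6)/(4π·8.85×10^-12·(0.333)²) = 2.15×10^5 N/C.

E ≈ 2.15×10^5 N/C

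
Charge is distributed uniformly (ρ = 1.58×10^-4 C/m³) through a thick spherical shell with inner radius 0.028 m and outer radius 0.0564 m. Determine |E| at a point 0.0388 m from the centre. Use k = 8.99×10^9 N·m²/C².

|E| ≈ 1.44×10^5 N/C

Use a concentric Gaussian sphere at r = 0.0388 m (within the shell material, 0.028 m < r < 0.0564 m).
Only the shell between 0.028 m and r is enclosed: Q_enc = ρ·(4π/3)(r³ − a³) = (1.58×10^-4)·(4π/3)·((0.0388)³ − (0.028)³) = 2.413×10^-8 C.
Gauss's law: E·4πr² = Q_enc/ε₀.
E = k|Q_enc|/r² = (8.99×10^9)(2.413×10^-8)/(0.0388)² = 1.44e5 N/C.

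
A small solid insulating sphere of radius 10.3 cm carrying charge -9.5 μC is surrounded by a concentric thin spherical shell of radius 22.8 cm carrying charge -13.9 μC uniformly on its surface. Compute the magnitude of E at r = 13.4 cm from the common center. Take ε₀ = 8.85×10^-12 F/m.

By spherical symmetry E is radial; choose a Gaussian sphere of radius r = 13.4 cm (between the bodies, 10.3 cm < r < 22.8 cm).
Only the inner charge is enclosed; the outer shell contributes nothing inside itself. Q_enc = -9.5 μC = -9.50×10^-6 C.
Applying ∮E·dA = Q_enc/ε₀ with Φ = E(4πr²):
E = |Q_enc|/(4πε₀r²) = (9.50×10^-6)/(4π·8.85×10^-12·(0.134)²) = 4.76×10^6 N/C.

E ≈ 4.76×10^6 N/C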